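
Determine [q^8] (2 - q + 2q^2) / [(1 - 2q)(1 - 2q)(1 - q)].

7939

The denominator gives the recurrence a_n = 5a_(n−1) − 8a_(n−2) + 4a_(n−3) for n ≥ 3; the numerator fixes a_0 = 2, a_1 = 9, a_2 = 31.
Iterating: 2, 9, 31, 91, 243, 611, 1475, 3459, 7939, so a_8 = 7939.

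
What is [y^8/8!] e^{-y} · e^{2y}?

1

The EGF product rule gives c_8 = Σ_{k_1+k_2=8} C(8; k_1,k_2) · ∏ g_i(k_i), where e^{-y} gives (-1)^k; e^{2y} gives (2)^k.
g_1(k) for k = 0…8: 1, -1, 1, -1, 1, -1, 1, -1, 1.
g_2(k) for k = 0…8: 1, 2, 4, 8, 16, 32, 64, 128, 256.
c_8 = Σ_k C(8,k)·g_1(k)·g_2(8−k) = 1·1·256 + 8·(-1)·128 + 28·1·64 + 56·(-1)·32 + 70·1·16 + 56·(-1)·8 + 28·1·4 + 8·(-1)·2 + 1·1·1 = 256 − 1024 + 1792 − 1792 + 1120 − 448 + 112 − 16 + 1 = 1.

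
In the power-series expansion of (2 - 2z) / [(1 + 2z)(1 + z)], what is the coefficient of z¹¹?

Partial fractions give a closed form: a_n = (6)·(-2)^n + (-4)·(-1)^n.
At n = 11: a_11 = -12284.

-12284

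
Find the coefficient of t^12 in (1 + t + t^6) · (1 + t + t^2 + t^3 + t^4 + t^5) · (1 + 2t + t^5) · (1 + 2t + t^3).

(1 + t + t^6) has coefficients 1,1,0,0,0,0,1 for degrees 0…6.
(1 + t + t^2 + t^3 + t^4 + t^5) has coefficients 1,1,1,1,1,1,0,0,0,0,0,0,0 for degrees 0…12.
Multiplying by (1 + 2t + t^5) gives running coefficients 1,3,3,3,3,4,3,1,1,1,1,0,0 for degrees 0…12.
Finally multiplying by (1 + 2t + t^3), the product of all factors after the first has coefficients 1,5,9,10,12,13,14,10,7,6,4,3,1 for degrees 0…12.
[t^12] = 1·1 + 1·3 + 1·14 = 18.

18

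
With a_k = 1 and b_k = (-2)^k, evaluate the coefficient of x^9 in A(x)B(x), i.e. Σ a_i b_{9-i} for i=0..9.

The convolution is the t^9 coefficient of A(t)B(t).
Σ = 1·(-512) + 1·256 + 1·(-128) + 1·64 + 1·(-32) + 1·16 + 1·(-8) + 1·4 + 1·(-2) + 1·1 = -341.

-341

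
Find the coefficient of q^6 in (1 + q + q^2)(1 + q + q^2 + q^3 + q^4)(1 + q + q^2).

(1 + q + q^2) has coefficients 1,1,1 for degrees 0…2.
(1 + q + q^2 + q^3 + q^4) has coefficients 1,1,1,1,1,0,0 for degrees 0…6.
Finally multiplying by (1 + q + q^2), the product of all factors after the first has coefficients 1,2,3,3,3,2,1 for degrees 0…6.
[q^6] = 1·1 + 1·2 + 1·3 = 6.

6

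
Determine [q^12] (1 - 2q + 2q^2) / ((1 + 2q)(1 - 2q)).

6144

The denominator gives the recurrence a_n = 4a_(n−2) for n ≥ 3; the numerator fixes a_0 = 1, a_1 = -2, a_2 = 6.
Iterating: 1, -2, 6, -8, 24, -32, 96, -128, 384, -512, 1536, -2048, 6144, so a_12 = 6144.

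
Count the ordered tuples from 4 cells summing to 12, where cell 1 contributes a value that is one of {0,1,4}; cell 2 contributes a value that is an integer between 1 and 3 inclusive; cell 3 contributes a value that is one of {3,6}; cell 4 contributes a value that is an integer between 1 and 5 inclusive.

11

The generating function for the choices is (1 + y + y⁴)·(y + y² + y³)·(y³ + y⁶)·(y + y² + y³ + y⁴ + y⁵); the count is [y¹²].
(1 + y + y⁴) has coefficients 1,1,0,0,1 for degrees 0…4.
(y + y² + y³) has coefficients 0,1,1,1,0,0,0,0,0,0,0,0,0 for degrees 0…12.
Multiplying by (y³ + y⁶) gives running coefficients 0,0,0,0,1,1,1,1,1,1,0,0,0 for degrees 0…12.
Finally multiplying by (y + y² + y³ + y⁴ + y⁵), the product of all factors after the first has coefficients 0,0,0,0,0,1,2,3,4,5,5,4,3 for degrees 0…12.
[y¹²] = 1·3 + 1·4 + 1·4 = 11.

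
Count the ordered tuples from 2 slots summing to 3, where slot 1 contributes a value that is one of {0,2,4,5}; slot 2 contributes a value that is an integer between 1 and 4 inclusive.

2

The generating function for the choices is (1 + q² + q⁴ + q⁵)·(q + q² + q³ + q⁴); the count is [q³].
(1 + q² + q⁴ + q⁵) has coefficients 1,0,1,0 for degrees 0…3.
(q + q² + q³ + q⁴) has coefficients 0,1,1,1 for degrees 0…3.
[q³] = 1·1 + 1·1 = 2.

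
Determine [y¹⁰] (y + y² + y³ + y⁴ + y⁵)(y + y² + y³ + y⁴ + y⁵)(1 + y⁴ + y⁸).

7

(y + y² + y³ + y⁴ + y⁵) has coefficients 0,1,1,1,1,1 for degrees 0…5.
(y + y² + y³ + y⁴ + y⁵) has coefficients 0,1,1,1,1,1,0,0,0,0,0 for degrees 0…10.
Finally multiplying by (1 + y⁴ + y⁸), the product of all factors after the first has coefficients 0,1,1,1,1,2,1,1,1,2,1 for degrees 0…10.
[y¹⁰] = 1·2 + 1·1 + 1·1 + 1·1 + 1·2 = 7.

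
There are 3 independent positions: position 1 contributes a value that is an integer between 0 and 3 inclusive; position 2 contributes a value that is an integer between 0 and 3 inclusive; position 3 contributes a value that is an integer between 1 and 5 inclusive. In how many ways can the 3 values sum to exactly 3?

6

The generating function for the choices is (1 + t + t^2 + t^3)·(1 + t + t^2 + t^3)·(t + t^2 + t^3 + t^4 + t^5); the count is [t^3].
(1 + t + t^2 + t^3) has coefficients 1,1,1,1 for degrees 0…3.
(1 + t + t^2 + t^3) has coefficients 1,1,1,1 for degrees 0…3.
Finally multiplying by (t + t^2 + t^3 + t^4 + t^5), the product of all factors after the first has coefficients 0,1,2,3 for degrees 0…3.
[t^3] = 1·3 + 1·2 + 1·1 + 1·0 = 6.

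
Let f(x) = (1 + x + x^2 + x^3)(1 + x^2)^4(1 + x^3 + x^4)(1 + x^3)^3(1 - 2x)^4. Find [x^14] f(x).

37

(1 + x + x^2 + x^3) has coefficients 1,1,1,1 for degrees 0…3.
(1 + x^2)^4 has coefficients 1,0,4,0,6,0,4,0,1,0,0,0,0,0,0 for degrees 0…14.
Multiplying by (1 + x^3 + x^4) gives running coefficients 1,0,4,1,7,4,8,6,7,4,4,1,1,0,0 for degrees 0…14.
Multiplying by (1 + x^3)^3 gives running coefficients 1,0,4,4,7,16,14,27,31,32,43,38,38,37,28 for degrees 0…14.
Finally multiplying by (1 - 2x)^4, the product of all factors after the first has coefficients 1,-8,28,-60,87,-72,-10,139,-249,240,-109,-98,238,-219,116 for degrees 0…14.
[x^14] = 1·116 + 1·(-219) + 1·238 + 1·(-98) = 37.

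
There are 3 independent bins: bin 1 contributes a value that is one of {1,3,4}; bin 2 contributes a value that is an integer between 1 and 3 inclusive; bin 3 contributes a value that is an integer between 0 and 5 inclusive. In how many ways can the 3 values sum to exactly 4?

4

The generating function for the choices is (x + x^3 + x^4)·(x + x^2 + x^3)·(1 + x + x^2 + x^3 + x^4 + x^5); the count is [x^4].
(x + x^3 + x^4) has coefficients 0,1,0,1,1 for degrees 0…4.
(x + x^2 + x^3) has coefficients 0,1,1,1,0 for degrees 0…4.
Finally multiplying by (1 + x + x^2 + x^3 + x^4 + x^5), the product of all factors after the first has coefficients 0,1,2,3,3 for degrees 0…4.
[x^4] = 1·3 + 1·1 + 1·0 = 4.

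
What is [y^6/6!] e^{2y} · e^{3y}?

15625

The EGF product rule gives c_6 = Σ_{k_1+k_2=6} C(6; k_1,k_2) · ∏ g_i(k_i), where e^{2y} gives (2)^k; e^{3y} gives (3)^k.
g_1(k) for k = 0…6: 1, 2, 4, 8, 16, 32, 64.
g_2(k) for k = 0…6: 1, 3, 9, 27, 81, 243, 729.
c_6 = Σ_k C(6,k)·g_1(k)·g_2(6−k) = 1·1·729 + 6·2·243 + 15·4·81 + 20·8·27 + 15·16·9 + 6·32·3 + 1·64·1 = 729 + 2916 + 4860 + 4320 + 2160 + 576 + 64 = 15625.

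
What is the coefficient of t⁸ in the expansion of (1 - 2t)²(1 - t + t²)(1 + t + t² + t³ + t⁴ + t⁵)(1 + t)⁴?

21

(1 - 2t)² has coefficients 1,-4,4 for degrees 0…2.
(1 - t + t²) has coefficients 1,-1,1,0,0,0,0,0,0 for degrees 0…8.
Multiplying by (1 + t + t² + t³ + t⁴ + t⁵) gives running coefficients 1,0,1,1,1,1,0,1,0 for degrees 0…8.
Finally multiplying by (1 + t)⁴, the product of all factors after the first has coefficients 1,4,7,9,12,15,15,12,9 for degrees 0…8.
[t⁸] = 1·9 − 4·12 + 4·15 = 21.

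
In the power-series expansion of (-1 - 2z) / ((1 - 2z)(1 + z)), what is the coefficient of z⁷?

The denominator gives the recurrence a_n = a_(n−1) + 2a_(n−2) for n ≥ 3; the numerator fixes a_0 = -1, a_1 = -3, a_2 = -5.
Iterating: -1, -3, -5, -11, -21, -43, -85, -171, so a_7 = -171.

-171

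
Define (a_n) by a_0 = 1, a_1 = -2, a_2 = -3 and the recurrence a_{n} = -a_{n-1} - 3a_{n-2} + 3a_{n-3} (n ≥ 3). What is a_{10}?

369

The ordinary generating function has denominator 1 + y + 3y^2 - 3y^3.
Iterating the recurrence: a_0,…,a_{10} = 1, -2, -3, 12, -9, -36, 99, -18, -387, 738, 369.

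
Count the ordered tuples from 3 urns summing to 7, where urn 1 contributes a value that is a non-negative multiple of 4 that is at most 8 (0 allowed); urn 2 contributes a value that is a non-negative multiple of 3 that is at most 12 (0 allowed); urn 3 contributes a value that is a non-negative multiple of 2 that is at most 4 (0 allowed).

The generating function for the choices is (1 + x^4 + x^8)·(1 + x^3 + x^6 + x^9 + x^12)·(1 + x^2 + x^4); the count is [x^7].
(1 + x^4 + x^8) has coefficients 1,0,0,0,1,0,0,0 for degrees 0…7.
(1 + x^3 + x^6 + x^9 + x^12) has coefficients 1,0,0,1,0,0,1,0 for degrees 0…7.
Finally multiplying by (1 + x^2 + x^4), the product of all factors after the first has coefficients 1,0,1,1,1,1,1,1 for degrees 0…7.
[x^7] = 1·1 + 1·1 = 2.

2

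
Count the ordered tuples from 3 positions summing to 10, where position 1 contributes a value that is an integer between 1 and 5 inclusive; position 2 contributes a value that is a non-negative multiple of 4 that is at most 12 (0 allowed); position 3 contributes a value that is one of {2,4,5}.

4

The generating function for the choices is (x + x² + x³ + x⁴ + x⁵)·(1 + x⁴ + x⁸ + x¹²)·(x² + x⁴ + x⁵); the count is [x¹⁰].
(x + x² + x³ + x⁴ + x⁵) has coefficients 0,1,1,1,1,1 for degrees 0…5.
(1 + x⁴ + x⁸ + x¹²) has coefficients 1,0,0,0,1,0,0,0,1,0,0 for degrees 0…10.
Finally multiplying by (x² + x⁴ + x⁵), the product of all factors after the first has coefficients 0,0,1,0,1,1,1,0,1,1,1 for degrees 0…10.
[x¹⁰] = 1·1 + 1·1 + 1·0 + 1·1 + 1·1 = 4.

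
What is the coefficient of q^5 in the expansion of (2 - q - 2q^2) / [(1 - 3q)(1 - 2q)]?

989

The denominator gives the recurrence a_n = 5a_(n−1) − 6a_(n−2) for n ≥ 3; the numerator fixes a_0 = 2, a_1 = 9, a_2 = 31.
Iterating: 2, 9, 31, 101, 319, 989, so a_5 = 989.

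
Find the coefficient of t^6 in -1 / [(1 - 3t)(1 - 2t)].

The denominator gives the recurrence a_n = 5a_(n−1) − 6a_(n−2) for n ≥ 2; the numerator fixes a_0 = -1, a_1 = -5.
Iterating: -1, -5, -19, -65, -211, -665, -2059, so a_6 = -2059.

-2059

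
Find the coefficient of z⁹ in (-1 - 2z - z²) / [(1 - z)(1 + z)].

-2

The denominator gives the recurrence a_n = a_(n−2) for n ≥ 3; the numerator fixes a_0 = -1, a_1 = -2, a_2 = -2.
Iterating: -1, -2, -2, -2, -2, -2, -2, -2, -2, -2, so a_9 = -2.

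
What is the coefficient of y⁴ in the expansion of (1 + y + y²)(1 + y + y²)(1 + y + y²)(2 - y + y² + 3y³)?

20

(1 + y + y²) has coefficients 1,1,1 for degrees 0…2.
(1 + y + y²) has coefficients 1,1,1,0,0 for degrees 0…4.
Multiplying by (1 + y + y²) gives running coefficients 1,2,3,2,1 for degrees 0…4.
Finally multiplying by (2 - y + y² + 3y³), the product of all factors after the first has coefficients 2,3,5,6,9 for degrees 0…4.
[y⁴] = 1·9 + 1·6 + 1·5 = 20.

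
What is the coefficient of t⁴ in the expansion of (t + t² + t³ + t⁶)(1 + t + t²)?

2

(t + t² + t³ + t⁶) has coefficients 0,1,1,1,0 for degrees 0…4.
(1 + t + t²) has coefficients 1,1,1,0,0 for degrees 0…4.
[t⁴] = 1·0 + 1·1 + 1·1 = 2.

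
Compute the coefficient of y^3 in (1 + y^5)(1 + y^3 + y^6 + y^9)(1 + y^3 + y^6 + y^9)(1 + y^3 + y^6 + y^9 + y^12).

(1 + y^5) has coefficients 1,0,0,0 for degrees 0…3.
(1 + y^3 + y^6 + y^9) has coefficients 1,0,0,1 for degrees 0…3.
Multiplying by (1 + y^3 + y^6 + y^9) gives running coefficients 1,0,0,2 for degrees 0…3.
Finally multiplying by (1 + y^3 + y^6 + y^9 + y^12), the product of all factors after the first has coefficients 1,0,0,3 for degrees 0…3.
[y^3] = 1·3 = 3.

3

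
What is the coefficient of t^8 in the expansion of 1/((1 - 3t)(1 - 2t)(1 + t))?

14421

Partial fractions give a closed form: a_n = (9/4)·3^n + (-4/3)·2^n + (1/12)·(-1)^n.
At n = 8: a_8 = 14421.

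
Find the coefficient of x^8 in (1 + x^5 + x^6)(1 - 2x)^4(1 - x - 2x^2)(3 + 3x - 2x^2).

(1 + x^5 + x^6) has coefficients 1,0,0,0,0,1,1 for degrees 0…6.
(1 - 2x)^4 has coefficients 1,-8,24,-32,16,0,0,0,0 for degrees 0…8.
Multiplying by (1 - x - 2x^2) gives running coefficients 1,-9,30,-40,0,48,-32,0,0 for degrees 0…8.
Finally multiplying by (3 + 3x - 2x^2), the product of all factors after the first has coefficients 3,-24,61,-12,-180,224,48,-192,64 for degrees 0…8.
[x^8] = 1·64 + 1·(-12) + 1·61 = 113.

113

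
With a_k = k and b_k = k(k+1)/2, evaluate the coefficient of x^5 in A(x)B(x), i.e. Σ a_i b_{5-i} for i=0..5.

35

This is [x^5] in the product of the two ordinary generating functions.
Σ = 0·15 + 1·10 + 2·6 + 3·3 + 4·1 + 5·0 = 35.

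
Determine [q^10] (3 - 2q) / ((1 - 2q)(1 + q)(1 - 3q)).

Partial fractions give a closed form: a_n = (-8/3)·2^n + (5/12)·(-1)^n + (21/4)·3^n.
At n = 10: a_10 = 307277.

307277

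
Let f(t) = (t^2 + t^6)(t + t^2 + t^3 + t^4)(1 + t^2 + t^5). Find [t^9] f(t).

(t^2 + t^6) has coefficients 0,0,1,0,0,0,1 for degrees 0…6.
(t + t^2 + t^3 + t^4) has coefficients 0,1,1,1,1,0,0,0,0,0 for degrees 0…9.
Finally multiplying by (1 + t^2 + t^5), the product of all factors after the first has coefficients 0,1,1,2,2,1,2,1,1,1 for degrees 0…9.
[t^9] = 1·1 + 1·2 = 3.

3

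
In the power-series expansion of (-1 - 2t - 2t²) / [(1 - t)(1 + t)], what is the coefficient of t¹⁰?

The denominator gives the recurrence a_n = a_(n−2) for n ≥ 3; the numerator fixes a_0 = -1, a_1 = -2, a_2 = -3.
Iterating: -1, -2, -3, -2, -3, -2, -3, -2, -3, -2, -3, so a_10 = -3.

-3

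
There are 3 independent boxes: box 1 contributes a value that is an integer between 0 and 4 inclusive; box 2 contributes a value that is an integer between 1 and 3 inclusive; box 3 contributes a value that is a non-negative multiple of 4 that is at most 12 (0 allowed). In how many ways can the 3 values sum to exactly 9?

The generating function for the choices is (1 + q + q^2 + q^3 + q^4)·(q + q^2 + q^3)·(1 + q^4 + q^8 + q^12); the count is [q^9].
(1 + q + q^2 + q^3 + q^4) has coefficients 1,1,1,1,1 for degrees 0…4.
(q + q^2 + q^3) has coefficients 0,1,1,1,0,0,0,0,0,0 for degrees 0…9.
Finally multiplying by (1 + q^4 + q^8 + q^12), the product of all factors after the first has coefficients 0,1,1,1,0,1,1,1,0,1 for degrees 0…9.
[q^9] = 1·1 + 1·0 + 1·1 + 1·1 + 1·1 = 4.

4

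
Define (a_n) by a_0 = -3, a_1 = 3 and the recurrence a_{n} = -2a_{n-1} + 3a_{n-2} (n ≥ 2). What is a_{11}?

265719

The ordinary generating function has denominator 1 + 2z - 3z^2.
Iterating the recurrence: a_0,…,a_{11} = -3, 3, -15, 39, -123, 363, -1095, 3279, -9843, 29523, -88575, 265719.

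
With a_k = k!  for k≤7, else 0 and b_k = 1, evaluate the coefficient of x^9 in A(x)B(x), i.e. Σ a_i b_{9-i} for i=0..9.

This is [x^9] in the product of the two ordinary generating functions.
Σ = 1·1 + 1·1 + 2·1 + 6·1 + 24·1 + 120·1 + 720·1 + 5040·1 + 0·1 + 0·1 = 5914.

5914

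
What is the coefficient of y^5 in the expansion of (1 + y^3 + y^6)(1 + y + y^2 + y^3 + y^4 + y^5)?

(1 + y^3 + y^6) has coefficients 1,0,0,1,0,0 for degrees 0…5.
(1 + y + y^2 + y^3 + y^4 + y^5) has coefficients 1,1,1,1,1,1 for degrees 0…5.
[y^5] = 1·1 + 1·1 = 2.

2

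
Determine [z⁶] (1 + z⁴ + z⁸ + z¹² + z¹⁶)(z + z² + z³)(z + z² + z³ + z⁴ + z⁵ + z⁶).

(1 + z⁴ + z⁸ + z¹² + z¹⁶) has coefficients 1,0,0,0,1,0,0 for degrees 0…6.
(z + z² + z³) has coefficients 0,1,1,1,0,0,0 for degrees 0…6.
Finally multiplying by (z + z² + z³ + z⁴ + z⁵ + z⁶), the product of all factors after the first has coefficients 0,0,1,2,3,3,3 for degrees 0…6.
[z⁶] = 1·3 + 1·1 = 4.

4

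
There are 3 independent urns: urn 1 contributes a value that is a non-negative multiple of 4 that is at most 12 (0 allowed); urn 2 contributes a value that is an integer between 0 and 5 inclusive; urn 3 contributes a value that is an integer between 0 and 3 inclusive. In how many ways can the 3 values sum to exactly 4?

5

The generating function for the choices is (1 + z^4 + z^8 + z^12)·(1 + z + z^2 + z^3 + z^4 + z^5)·(1 + z + z^2 + z^3); the count is [z^4].
(1 + z^4 + z^8 + z^12) has coefficients 1,0,0,0,1 for degrees 0…4.
(1 + z + z^2 + z^3 + z^4 + z^5) has coefficients 1,1,1,1,1 for degrees 0…4.
Finally multiplying by (1 + z + z^2 + z^3), the product of all factors after the first has coefficients 1,2,3,4,4 for degrees 0…4.
[z^4] = 1·4 + 1·1 = 5.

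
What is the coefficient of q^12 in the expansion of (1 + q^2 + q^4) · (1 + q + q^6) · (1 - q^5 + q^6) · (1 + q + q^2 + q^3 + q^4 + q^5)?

3

(1 + q^2 + q^4) has coefficients 1,0,1,0,1 for degrees 0…4.
(1 + q + q^6) has coefficients 1,1,0,0,0,0,1,0,0,0,0,0,0 for degrees 0…12.
Multiplying by (1 - q^5 + q^6) gives running coefficients 1,1,0,0,0,-1,1,1,0,0,0,-1,1 for degrees 0…12.
Finally multiplying by (1 + q + q^2 + q^3 + q^4 + q^5), the product of all factors after the first has coefficients 1,2,2,2,2,1,1,1,1,1,1,1,1 for degrees 0…12.
[q^12] = 1·1 + 1·1 + 1·1 = 3.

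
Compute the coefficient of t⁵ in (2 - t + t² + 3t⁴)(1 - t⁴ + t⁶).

1

(2 - t + t² + 3t⁴) has coefficients 2,-1,1,0,3 for degrees 0…4.
(1 - t⁴ + t⁶) has coefficients 1,0,0,0,-1,0 for degrees 0…5.
[t⁵] = 2·0 − 1·(-1) + 1·0 + 3·0 = 1.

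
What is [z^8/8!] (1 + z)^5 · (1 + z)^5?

The EGF product rule gives c_8 = Σ_{k_1+k_2=8} C(8; k_1,k_2) · ∏ g_i(k_i), where (1+z)^5 gives the falling factorial (5)_k; (1+z)^5 gives the falling factorial (5)_k.
g_1(k) for k = 0…8: 1, 5, 20, 60, 120, 120, 0, 0, 0.
g_2(k) for k = 0…8: 1, 5, 20, 60, 120, 120, 0, 0, 0.
c_8 = Σ_k C(8,k)·g_1(k)·g_2(8−k) = 56·60·120 + 70·120·120 + 56·120·60 = 403200 + 1008000 + 403200 = 1814400.

1814400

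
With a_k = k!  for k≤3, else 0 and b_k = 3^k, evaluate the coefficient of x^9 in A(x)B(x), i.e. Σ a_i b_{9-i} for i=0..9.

34992

The convolution is the x^9 coefficient of A(x)B(x).
Σ = 1·19683 + 1·6561 + 2·2187 + 6·729 + 0·243 + 0·81 + 0·27 + 0·9 + 0·3 + 0·1 = 34992.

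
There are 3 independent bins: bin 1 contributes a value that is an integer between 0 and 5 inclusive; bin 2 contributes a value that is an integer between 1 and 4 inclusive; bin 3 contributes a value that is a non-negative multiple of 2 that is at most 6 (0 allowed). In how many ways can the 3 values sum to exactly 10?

The generating function for the choices is (1 + q + q^2 + q^3 + q^4 + q^5)·(q + q^2 + q^3 + q^4)·(1 + q^2 + q^4 + q^6); the count is [q^10].
(1 + q + q^2 + q^3 + q^4 + q^5) has coefficients 1,1,1,1,1,1 for degrees 0…5.
(q + q^2 + q^3 + q^4) has coefficients 0,1,1,1,1,0,0,0,0,0,0 for degrees 0…10.
Finally multiplying by (1 + q^2 + q^4 + q^6), the product of all factors after the first has coefficients 0,1,1,2,2,2,2,2,2,1,1 for degrees 0…10.
[q^10] = 1·1 + 1·1 + 1·2 + 1·2 + 1·2 + 1·2 = 10.

10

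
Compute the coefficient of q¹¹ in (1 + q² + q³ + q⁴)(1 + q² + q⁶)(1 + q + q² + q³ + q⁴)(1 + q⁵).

(1 + q² + q³ + q⁴) has coefficients 1,0,1,1,1 for degrees 0…4.
(1 + q² + q⁶) has coefficients 1,0,1,0,0,0,1,0,0,0,0,0 for degrees 0…11.
Multiplying by (1 + q + q² + q³ + q⁴) gives running coefficients 1,1,2,2,2,1,2,1,1,1,1,0 for degrees 0…11.
Finally multiplying by (1 + q⁵), the product of all factors after the first has coefficients 1,1,2,2,2,2,3,3,3,3,2,2 for degrees 0…11.
[q¹¹] = 1·2 + 1·3 + 1·3 + 1·3 = 11.

11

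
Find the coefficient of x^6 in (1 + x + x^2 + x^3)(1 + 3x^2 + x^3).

(1 + x + x^2 + x^3) has coefficients 1,1,1,1 for degrees 0…3.
(1 + 3x^2 + x^3) has coefficients 1,0,3,1,0,0,0 for degrees 0…6.
[x^6] = 1·0 + 1·0 + 1·0 + 1·1 = 1.

1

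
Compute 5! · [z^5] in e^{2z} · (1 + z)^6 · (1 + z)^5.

183952

The EGF product rule gives c_5 = Σ_{k_1+k_2+k_3=5} C(5; k_1,k_2,k_3) · ∏ g_i(k_i), where e^{2z} gives (2)^k; (1+z)^6 gives the falling factorial (6)_k; (1+z)^5 gives the falling factorial (5)_k.
g_1(k) for k = 0…5: 1, 2, 4, 8, 16, 32.
g_2(k) for k = 0…5: 1, 6, 30, 120, 360, 720.
g_3(k) for k = 0…5: 1, 5, 20, 60, 120, 120.
First combine the last two factors: h(k) = Σ_j C(k,j)·g_2(j)·g_3(k−j) for k = 0…5: 1, 11, 110, 990, 7920, 55440.
c_5 = Σ_k C(5,k)·g_1(k)·h(5−k) = 1·1·55440 + 5·2·7920 + 10·4·990 + 10·8·110 + 5·16·11 + 1·32·1 = 55440 + 79200 + 39600 + 8800 + 880 + 32 = 183952.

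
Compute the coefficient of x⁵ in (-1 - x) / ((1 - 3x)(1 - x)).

Partial fractions give a closed form: a_n = (-2)·3^n + (1)·1^n.
At n = 5: a_5 = -485.

-485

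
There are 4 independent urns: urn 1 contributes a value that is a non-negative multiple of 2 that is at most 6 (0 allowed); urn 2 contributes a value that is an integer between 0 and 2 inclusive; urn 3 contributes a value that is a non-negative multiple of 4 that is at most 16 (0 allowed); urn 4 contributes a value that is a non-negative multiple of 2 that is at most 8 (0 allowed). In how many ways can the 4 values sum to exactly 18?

20

The generating function for the choices is (1 + y² + y⁴ + y⁶)·(1 + y + y²)·(1 + y⁴ + y⁸ + y¹² + y¹⁶)·(1 + y² + y⁴ + y⁶ + y⁸); the count is [y¹⁸].
(1 + y² + y⁴ + y⁶) has coefficients 1,0,1,0,1,0,1 for degrees 0…6.
(1 + y + y²) has coefficients 1,1,1,0,0,0,0,0,0,0,0,0,0,0,0,0,0,0,0 for degrees 0…18.
Multiplying by (1 + y⁴ + y⁸ + y¹² + y¹⁶) gives running coefficients 1,1,1,0,1,1,1,0,1,1,1,0,1,1,1,0,1,1,1 for degrees 0…18.
Finally multiplying by (1 + y² + y⁴ + y⁶ + y⁸), the product of all factors after the first has coefficients 1,1,2,1,3,2,4,2,5,3,5,2,5,3,5,2,5,3,5 for degrees 0…18.
[y¹⁸] = 1·5 + 1·5 + 1·5 + 1·5 = 20.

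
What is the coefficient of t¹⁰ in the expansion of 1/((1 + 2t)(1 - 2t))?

1024

The denominator gives the recurrence a_n = 4a_(n−2) for n ≥ 2; the numerator fixes a_0 = 1, a_1 = 0.
Iterating: 1, 0, 4, 0, 16, 0, 64, 0, 256, 0, 1024, so a_10 = 1024.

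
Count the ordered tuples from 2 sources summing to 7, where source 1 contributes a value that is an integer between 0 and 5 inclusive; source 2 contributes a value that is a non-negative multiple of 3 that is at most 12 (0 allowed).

The generating function for the choices is (1 + q + q² + q³ + q⁴ + q⁵)·(1 + q³ + q⁶ + q⁹ + q¹²); the count is [q⁷].
(1 + q + q² + q³ + q⁴ + q⁵) has coefficients 1,1,1,1,1,1 for degrees 0…5.
(1 + q³ + q⁶ + q⁹ + q¹²) has coefficients 1,0,0,1,0,0,1,0 for degrees 0…7.
[q⁷] = 1·0 + 1·1 + 1·0 + 1·0 + 1·1 + 1·0 = 2.

2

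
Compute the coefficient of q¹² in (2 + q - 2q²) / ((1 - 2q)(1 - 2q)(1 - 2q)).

The denominator gives the recurrence a_n = 6a_(n−1) − 12a_(n−2) + 8a_(n−3) for n ≥ 3; the numerator fixes a_0 = 2, a_1 = 13, a_2 = 52.
Iterating: 2, 13, 52, 172, 512, 1424, 3776, 9664, 24064, 58624, 140288, 330752, 770048, so a_12 = 770048.

770048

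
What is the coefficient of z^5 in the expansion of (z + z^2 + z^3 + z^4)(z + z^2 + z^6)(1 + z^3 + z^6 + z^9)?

(z + z^2 + z^3 + z^4) has coefficients 0,1,1,1,1 for degrees 0…4.
(z + z^2 + z^6) has coefficients 0,1,1,0,0,0 for degrees 0…5.
Finally multiplying by (1 + z^3 + z^6 + z^9), the product of all factors after the first has coefficients 0,1,1,0,1,1 for degrees 0…5.
[z^5] = 1·1 + 1·0 + 1·1 + 1·1 = 3.

3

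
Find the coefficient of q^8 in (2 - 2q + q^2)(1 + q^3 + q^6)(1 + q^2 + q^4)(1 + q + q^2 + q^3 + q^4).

(2 - 2q + q^2) has coefficients 2,-2,1 for degrees 0…2.
(1 + q^3 + q^6) has coefficients 1,0,0,1,0,0,1,0,0 for degrees 0…8.
Multiplying by (1 + q^2 + q^4) gives running coefficients 1,0,1,1,1,1,1,1,1 for degrees 0…8.
Finally multiplying by (1 + q + q^2 + q^3 + q^4), the product of all factors after the first has coefficients 1,1,2,3,4,4,5,5,5 for degrees 0…8.
[q^8] = 2·5 − 2·5 + 1·5 = 5.

5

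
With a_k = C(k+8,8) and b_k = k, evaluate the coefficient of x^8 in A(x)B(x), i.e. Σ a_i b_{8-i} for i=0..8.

19448

Write out a_i and b_{8-i} for i = 0,…,8 and sum the products.
Σ = 1·8 + 9·7 + 45·6 + 165·5 + 495·4 + 1287·3 + 3003·2 + 6435·1 + 12870·0 = 19448.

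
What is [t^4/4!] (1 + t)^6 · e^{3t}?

The EGF product rule gives c_4 = Σ_{k_1+k_2=4} C(4; k_1,k_2) · ∏ g_i(k_i), where (1+t)^6 gives the falling factorial (6)_k; e^{3t} gives (3)^k.
g_1(k) for k = 0…4: 1, 6, 30, 120, 360.
g_2(k) for k = 0…4: 1, 3, 9, 27, 81.
c_4 = Σ_k C(4,k)·g_1(k)·g_2(4−k) = 1·1·81 + 4·6·27 + 6·30·9 + 4·120·3 + 1·360·1 = 81 + 648 + 1620 + 1440 + 360 = 4149.

4149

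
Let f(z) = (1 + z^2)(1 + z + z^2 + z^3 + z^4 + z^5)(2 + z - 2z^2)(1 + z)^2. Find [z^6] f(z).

(1 + z^2) has coefficients 1,0,1 for degrees 0…2.
(1 + z + z^2 + z^3 + z^4 + z^5) has coefficients 1,1,1,1,1,1,0 for degrees 0…6.
Multiplying by (2 + z - 2z^2) gives running coefficients 2,3,1,1,1,1,-1 for degrees 0…6.
Finally multiplying by (1 + z)^2, the product of all factors after the first has coefficients 2,7,9,6,4,4,2 for degrees 0…6.
[z^6] = 1·2 + 1·4 = 6.

6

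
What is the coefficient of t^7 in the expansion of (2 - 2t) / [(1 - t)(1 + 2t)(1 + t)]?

The denominator gives the recurrence a_n = −2a_(n−1) + a_(n−2) + 2a_(n−3) for n ≥ 3; the numerator fixes a_0 = 2, a_1 = -6, a_2 = 14.
Iterating: 2, -6, 14, -30, 62, -126, 254, -510, so a_7 = -510.

-510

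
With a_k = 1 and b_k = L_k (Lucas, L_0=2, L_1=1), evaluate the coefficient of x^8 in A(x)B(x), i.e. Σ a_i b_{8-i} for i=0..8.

122

Write out a_i and b_{8-i} for i = 0,…,8 and sum the products.
Σ = 1·47 + 1·29 + 1·18 + 1·11 + 1·7 + 1·4 + 1·3 + 1·1 + 1·2 = 122.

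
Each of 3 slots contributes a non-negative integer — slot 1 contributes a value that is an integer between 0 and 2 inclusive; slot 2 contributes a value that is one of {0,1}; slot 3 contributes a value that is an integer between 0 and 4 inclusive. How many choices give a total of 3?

6

The generating function for the choices is (1 + x + x^2)·(1 + x)·(1 + x + x^2 + x^3 + x^4); the count is [x^3].
(1 + x + x^2) has coefficients 1,1,1 for degrees 0…2.
(1 + x) has coefficients 1,1,0,0 for degrees 0…3.
Finally multiplying by (1 + x + x^2 + x^3 + x^4), the product of all factors after the first has coefficients 1,2,2,2 for degrees 0…3.
[x^3] = 1·2 + 1·2 + 1·2 = 6.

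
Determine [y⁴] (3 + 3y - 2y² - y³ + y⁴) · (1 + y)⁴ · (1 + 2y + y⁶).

42

(3 + 3y - 2y² - y³ + y⁴) has coefficients 3,3,-2,-1,1 for degrees 0…4.
(1 + y)⁴ has coefficients 1,4,6,4,1 for degrees 0…4.
Finally multiplying by (1 + 2y + y⁶), the product of all factors after the first has coefficients 1,6,14,16,9 for degrees 0…4.
[y⁴] = 3·9 + 3·16 − 2·14 − 1·6 + 1·1 = 42.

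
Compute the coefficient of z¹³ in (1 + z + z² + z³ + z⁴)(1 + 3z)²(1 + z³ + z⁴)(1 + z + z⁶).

(1 + z + z² + z³ + z⁴) has coefficients 1,1,1,1,1 for degrees 0…4.
(1 + 3z)² has coefficients 1,6,9,0,0,0,0,0,0,0,0,0,0,0 for degrees 0…13.
Multiplying by (1 + z³ + z⁴) gives running coefficients 1,6,9,1,7,15,9,0,0,0,0,0,0,0 for degrees 0…13.
Finally multiplying by (1 + z + z⁶), the product of all factors after the first has coefficients 1,7,15,10,8,22,25,15,9,1,7,15,9,0 for degrees 0…13.
[z¹³] = 1·0 + 1·9 + 1·15 + 1·7 + 1·1 = 32.

32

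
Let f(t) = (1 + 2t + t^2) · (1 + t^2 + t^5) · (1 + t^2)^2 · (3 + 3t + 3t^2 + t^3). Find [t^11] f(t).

23

(1 + 2t + t^2) has coefficients 1,2,1 for degrees 0…2.
(1 + t^2 + t^5) has coefficients 1,0,1,0,0,1,0,0,0,0,0,0 for degrees 0…11.
Multiplying by (1 + t^2)^2 gives running coefficients 1,0,3,0,3,1,1,2,0,1,0,0 for degrees 0…11.
Finally multiplying by (3 + 3t + 3t^2 + t^3), the product of all factors after the first has coefficients 3,3,12,10,18,15,15,15,10,10,5,3 for degrees 0…11.
[t^11] = 1·3 + 2·5 + 1·10 = 23.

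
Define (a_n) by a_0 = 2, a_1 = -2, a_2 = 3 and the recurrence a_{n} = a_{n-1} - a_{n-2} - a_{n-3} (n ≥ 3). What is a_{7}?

-7

The ordinary generating function has denominator 1 - y + y^2 + y^3.
Iterating the recurrence: a_0,…,a_{7} = 2, -2, 3, 3, 2, -4, -9, -7.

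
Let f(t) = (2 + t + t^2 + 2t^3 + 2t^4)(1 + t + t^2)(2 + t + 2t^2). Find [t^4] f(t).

(2 + t + t^2 + 2t^3 + 2t^4) has coefficients 2,1,1,2,2 for degrees 0…4.
(1 + t + t^2) has coefficients 1,1,1,0,0 for degrees 0…4.
Finally multiplying by (2 + t + 2t^2), the product of all factors after the first has coefficients 2,3,5,3,2 for degrees 0…4.
[t^4] = 2·2 + 1·3 + 1·5 + 2·3 + 2·2 = 22.

22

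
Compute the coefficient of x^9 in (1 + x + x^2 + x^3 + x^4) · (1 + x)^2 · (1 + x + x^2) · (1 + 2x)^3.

118

(1 + x + x^2 + x^3 + x^4) has coefficients 1,1,1,1,1 for degrees 0…4.
(1 + x)^2 has coefficients 1,2,1,0,0,0,0,0,0,0 for degrees 0…9.
Multiplying by (1 + x + x^2) gives running coefficients 1,3,4,3,1,0,0,0,0,0 for degrees 0…9.
Finally multiplying by (1 + 2x)^3, the product of all factors after the first has coefficients 1,9,34,71,91,74,36,8,0,0 for degrees 0…9.
[x^9] = 1·0 + 1·0 + 1·8 + 1·36 + 1·74 = 118.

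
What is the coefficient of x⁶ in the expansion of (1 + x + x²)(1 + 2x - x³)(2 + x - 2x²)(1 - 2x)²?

(1 + x + x²) has coefficients 1,1,1 for degrees 0…2.
(1 + 2x - x³) has coefficients 1,2,0,-1,0,0,0 for degrees 0…6.
Multiplying by (2 + x - 2x²) gives running coefficients 2,5,0,-6,-1,2,0 for degrees 0…6.
Finally multiplying by (1 - 2x)², the product of all factors after the first has coefficients 2,-3,-12,14,23,-18,-12 for degrees 0…6.
[x⁶] = 1·(-12) + 1·(-18) + 1·23 = -7.

-7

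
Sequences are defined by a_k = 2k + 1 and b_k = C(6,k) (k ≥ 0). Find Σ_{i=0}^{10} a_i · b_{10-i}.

960

This is [x^10] in the product of the two ordinary generating functions.
Σ = 1·0 + 3·0 + 5·0 + 7·0 + 9·1 + 11·6 + 13·15 + 15·20 + 17·15 + 19·6 + 21·1 = 960.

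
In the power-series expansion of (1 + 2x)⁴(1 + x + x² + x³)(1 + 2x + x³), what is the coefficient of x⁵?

265

(1 + 2x)⁴ has coefficients 1,8,24,32,16 for degrees 0…4.
(1 + x + x² + x³) has coefficients 1,1,1,1,0,0 for degrees 0…5.
Finally multiplying by (1 + 2x + x³), the product of all factors after the first has coefficients 1,3,3,4,3,1 for degrees 0…5.
[x⁵] = 1·1 + 8·3 + 24·4 + 32·3 + 16·3 = 265.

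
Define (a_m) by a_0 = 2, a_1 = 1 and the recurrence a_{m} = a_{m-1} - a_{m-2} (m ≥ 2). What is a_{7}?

1

The ordinary generating function has denominator 1 - z + z^2.
Iterating the recurrence: a_0,…,a_{7} = 2, 1, -1, -2, -1, 1, 2, 1.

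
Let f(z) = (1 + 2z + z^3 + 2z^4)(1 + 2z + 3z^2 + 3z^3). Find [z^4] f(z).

10

(1 + 2z + z^3 + 2z^4) has coefficients 1,2,0,1,2 for degrees 0…4.
(1 + 2z + 3z^2 + 3z^3) has coefficients 1,2,3,3,0 for degrees 0…4.
[z^4] = 1·0 + 2·3 + 1·2 + 2·1 = 10.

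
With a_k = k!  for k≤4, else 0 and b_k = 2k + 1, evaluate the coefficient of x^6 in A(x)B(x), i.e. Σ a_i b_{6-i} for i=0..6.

Write out a_i and b_{6-i} for i = 0,…,6 and sum the products.
Σ = 1·13 + 1·11 + 2·9 + 6·7 + 24·5 + 0·3 + 0·1 = 204.

204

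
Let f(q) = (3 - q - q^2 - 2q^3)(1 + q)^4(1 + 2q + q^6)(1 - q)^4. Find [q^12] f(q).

-22

(3 - q - q^2 - 2q^3) has coefficients 3,-1,-1,-2 for degrees 0…3.
(1 + q)^4 has coefficients 1,4,6,4,1,0,0,0,0,0,0,0,0 for degrees 0…12.
Multiplying by (1 + 2q + q^6) gives running coefficients 1,6,14,16,9,2,1,4,6,4,1,0,0 for degrees 0…12.
Finally multiplying by (1 - q)^4, the product of all factors after the first has coefficients 1,2,-4,-8,6,12,-3,-8,-3,2,6,0,-4 for degrees 0…12.
[q^12] = 3·(-4) − 1·0 − 1·6 − 2·2 = -22.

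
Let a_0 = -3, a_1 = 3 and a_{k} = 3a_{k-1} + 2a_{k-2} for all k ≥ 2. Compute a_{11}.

The ordinary generating function has denominator 1 - 3z - 2z^2.
Iterating the recurrence: a_0,…,a_{11} = -3, 3, 3, 15, 51, 183, 651, 2319, 8259, 29415, 104763, 373119.

373119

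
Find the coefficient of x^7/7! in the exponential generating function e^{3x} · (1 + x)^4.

174555

The EGF product rule gives c_7 = Σ_{k_1+k_2=7} C(7; k_1,k_2) · ∏ g_i(k_i), where e^{3x} gives (3)^k; (1+x)^4 gives the falling factorial (4)_k.
g_1(k) for k = 0…7: 1, 3, 9, 27, 81, 243, 729, 2187.
g_2(k) for k = 0…7: 1, 4, 12, 24, 24, 0, 0, 0.
c_7 = Σ_k C(7,k)·g_1(k)·g_2(7−k) = 35·27·24 + 35·81·24 + 21·243·12 + 7·729·4 + 1·2187·1 = 22680 + 68040 + 61236 + 20412 + 2187 = 174555.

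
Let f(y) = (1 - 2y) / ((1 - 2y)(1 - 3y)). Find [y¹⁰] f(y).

59049

Partial fractions give a closed form: a_n = (1)·3^n.
At n = 10: a_10 = 59049.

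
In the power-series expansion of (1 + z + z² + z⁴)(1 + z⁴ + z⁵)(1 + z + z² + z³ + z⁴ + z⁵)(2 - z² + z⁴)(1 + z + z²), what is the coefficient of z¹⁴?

(1 + z + z² + z⁴) has coefficients 1,1,1,0,1 for degrees 0…4.
(1 + z⁴ + z⁵) has coefficients 1,0,0,0,1,1,0,0,0,0,0,0,0,0,0 for degrees 0…14.
Multiplying by (1 + z + z² + z³ + z⁴ + z⁵) gives running coefficients 1,1,1,1,2,3,2,2,2,2,1,0,0,0,0 for degrees 0…14.
Multiplying by (2 - z² + z⁴) gives running coefficients 2,2,1,1,4,6,3,2,4,5,2,0,1,2,1 for degrees 0…14.
Finally multiplying by (1 + z + z²), the product of all factors after the first has coefficients 2,4,5,4,6,11,13,11,9,11,11,7,3,3,4 for degrees 0…14.
[z¹⁴] = 1·4 + 1·3 + 1·3 + 1·11 = 21.

21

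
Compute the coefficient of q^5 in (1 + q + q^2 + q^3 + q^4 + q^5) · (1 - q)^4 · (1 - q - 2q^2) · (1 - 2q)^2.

30

(1 + q + q^2 + q^3 + q^4 + q^5) has coefficients 1,1,1,1,1,1 for degrees 0…5.
(1 - q)^4 has coefficients 1,-4,6,-4,1,0 for degrees 0…5.
Multiplying by (1 - q - 2q^2) gives running coefficients 1,-5,8,-2,-7,7 for degrees 0…5.
Finally multiplying by (1 - 2q)^2, the product of all factors after the first has coefficients 1,-9,32,-54,33,27 for degrees 0…5.
[q^5] = 1·27 + 1·33 + 1·(-54) + 1·32 + 1·(-9) + 1·1 = 30.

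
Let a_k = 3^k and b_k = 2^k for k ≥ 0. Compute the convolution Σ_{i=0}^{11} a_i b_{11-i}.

Write out a_i and b_{11-i} for i = 0,…,11 and sum the products.
Σ = 1·2048 + 3·1024 + 9·512 + 27·256 + 81·128 + 243·64 + 729·32 + 2187·16 + 6561·8 + 19683·4 + 59049·2 + 177147·1 = 527345.

527345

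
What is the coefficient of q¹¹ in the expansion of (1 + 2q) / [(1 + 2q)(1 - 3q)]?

177147

Partial fractions give a closed form: a_n = (1)·3^n.
At n = 11: a_11 = 177147.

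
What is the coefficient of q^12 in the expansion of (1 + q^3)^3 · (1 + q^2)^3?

(1 + q^3)^3 has coefficients 1,0,0,3,0,0,3,0,0,1 for degrees 0…9.
(1 + q^2)^3 has coefficients 1,0,3,0,3,0,1,0,0,0,0,0,0 for degrees 0…12.
[q^12] = 1·0 + 3·0 + 3·1 + 1·0 = 3.

3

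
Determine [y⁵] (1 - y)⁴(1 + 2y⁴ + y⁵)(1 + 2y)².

(1 - y)⁴ has coefficients 1,-4,6,-4,1 for degrees 0…4.
(1 + 2y⁴ + y⁵) has coefficients 1,0,0,0,2,1 for degrees 0…5.
Finally multiplying by (1 + 2y)², the product of all factors after the first has coefficients 1,4,4,0,2,9 for degrees 0…5.
[y⁵] = 1·9 − 4·2 + 6·0 − 4·4 + 1·4 = -11.

-11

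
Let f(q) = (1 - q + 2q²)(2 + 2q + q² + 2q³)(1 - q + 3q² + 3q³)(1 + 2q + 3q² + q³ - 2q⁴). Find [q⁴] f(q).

(1 - q + 2q²) has coefficients 1,-1,2 for degrees 0…2.
(2 + 2q + q² + 2q³) has coefficients 2,2,1,2,0 for degrees 0…4.
Multiplying by (1 - q + 3q² + 3q³) gives running coefficients 2,0,5,13,7 for degrees 0…4.
Finally multiplying by (1 + 2q + 3q² + q³ - 2q⁴), the product of all factors after the first has coefficients 2,4,11,25,44 for degrees 0…4.
[q⁴] = 1·44 − 1·25 + 2·11 = 41.

41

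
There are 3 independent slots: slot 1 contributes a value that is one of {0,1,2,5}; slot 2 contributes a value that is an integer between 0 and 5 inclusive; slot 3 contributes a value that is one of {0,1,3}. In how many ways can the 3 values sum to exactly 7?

8

The generating function for the choices is (1 + y + y^2 + y^5)·(1 + y + y^2 + y^3 + y^4 + y^5)·(1 + y + y^3); the count is [y^7].
(1 + y + y^2 + y^5) has coefficients 1,1,1,0,0,1 for degrees 0…5.
(1 + y + y^2 + y^3 + y^4 + y^5) has coefficients 1,1,1,1,1,1,0,0 for degrees 0…7.
Finally multiplying by (1 + y + y^3), the product of all factors after the first has coefficients 1,2,2,3,3,3,2,1 for degrees 0…7.
[y^7] = 1·1 + 1·2 + 1·3 + 1·2 = 8.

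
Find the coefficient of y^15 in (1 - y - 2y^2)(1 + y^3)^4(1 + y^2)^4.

(1 - y - 2y^2) has coefficients 1,-1,-2 for degrees 0…2.
(1 + y^3)^4 has coefficients 1,0,0,4,0,0,6,0,0,4,0,0,1,0,0,0 for degrees 0…15.
Finally multiplying by (1 + y^2)^4, the product of all factors after the first has coefficients 1,0,4,4,6,16,10,24,25,20,36,20,25,24,10,16 for degrees 0…15.
[y^15] = 1·16 − 1·10 − 2·24 = -42.

-42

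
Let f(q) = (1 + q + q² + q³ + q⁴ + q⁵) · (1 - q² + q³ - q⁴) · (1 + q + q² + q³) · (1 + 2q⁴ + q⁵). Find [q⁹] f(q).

(1 + q + q² + q³ + q⁴ + q⁵) has coefficients 1,1,1,1,1,1 for degrees 0…5.
(1 - q² + q³ - q⁴) has coefficients 1,0,-1,1,-1,0,0,0,0,0 for degrees 0…9.
Multiplying by (1 + q + q² + q³) gives running coefficients 1,1,0,1,-1,-1,0,-1,0,0 for degrees 0…9.
Finally multiplying by (1 + 2q⁴ + q⁵), the product of all factors after the first has coefficients 1,1,0,1,1,2,1,1,-1,-3 for degrees 0…9.
[q⁹] = 1·(-3) + 1·(-1) + 1·1 + 1·1 + 1·2 + 1·1 = 1.

1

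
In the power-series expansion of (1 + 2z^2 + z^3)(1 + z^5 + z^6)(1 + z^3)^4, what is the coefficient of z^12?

15

(1 + 2z^2 + z^3) has coefficients 1,0,2,1 for degrees 0…3.
(1 + z^5 + z^6) has coefficients 1,0,0,0,0,1,1,0,0,0,0,0,0 for degrees 0…12.
Finally multiplying by (1 + z^3)^4, the product of all factors after the first has coefficients 1,0,0,4,0,1,7,0,4,8,0,6,7 for degrees 0…12.
[z^12] = 1·7 + 2·0 + 1·8 = 15.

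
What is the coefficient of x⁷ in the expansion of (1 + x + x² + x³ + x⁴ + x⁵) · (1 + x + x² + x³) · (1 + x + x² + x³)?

(1 + x + x² + x³ + x⁴ + x⁵) has coefficients 1,1,1,1,1,1 for degrees 0…5.
(1 + x + x² + x³) has coefficients 1,1,1,1,0,0,0,0 for degrees 0…7.
Finally multiplying by (1 + x + x² + x³), the product of all factors after the first has coefficients 1,2,3,4,3,2,1,0 for degrees 0…7.
[x⁷] = 1·0 + 1·1 + 1·2 + 1·3 + 1·4 + 1·3 = 13.

13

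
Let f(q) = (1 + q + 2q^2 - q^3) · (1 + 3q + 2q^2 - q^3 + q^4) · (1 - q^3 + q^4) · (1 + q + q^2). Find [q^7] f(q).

(1 + q + 2q^2 - q^3) has coefficients 1,1,2,-1 for degrees 0…3.
(1 + 3q + 2q^2 - q^3 + q^4) has coefficients 1,3,2,-1,1,0,0,0 for degrees 0…7.
Multiplying by (1 - q^3 + q^4) gives running coefficients 1,3,2,-2,-1,1,3,-2 for degrees 0…7.
Finally multiplying by (1 + q + q^2), the product of all factors after the first has coefficients 1,4,6,3,-1,-2,3,2 for degrees 0…7.
[q^7] = 1·2 + 1·3 + 2·(-2) − 1·(-1) = 2.

2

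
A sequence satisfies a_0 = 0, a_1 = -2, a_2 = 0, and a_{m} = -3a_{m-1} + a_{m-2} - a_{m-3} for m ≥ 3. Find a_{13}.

The ordinary generating function has denominator 1 + 3q - q^2 + q^3.
Iterating the recurrence: a_0,…,a_{13} = 0, -2, 0, -2, 8, -26, 88, -298, 1008, -3410, 11536, -39026, 132024, -446634.

-446634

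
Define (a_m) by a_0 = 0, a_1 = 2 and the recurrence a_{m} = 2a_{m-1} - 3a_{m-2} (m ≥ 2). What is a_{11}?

The ordinary generating function has denominator 1 - 2z + 3z^2.
Iterating the recurrence: a_0,…,a_{11} = 0, 2, 4, 2, -8, -22, -20, 26, 112, 146, -44, -526.

-526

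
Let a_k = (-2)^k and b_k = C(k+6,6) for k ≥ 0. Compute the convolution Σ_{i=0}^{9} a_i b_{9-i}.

This is [x^9] in the product of the two ordinary generating functions.
Σ = 1·5005 − 2·3003 + 4·1716 − 8·924 + 16·462 − 32·210 + 64·84 − 128·28 + 256·7 − 512·1 = 2215.

2215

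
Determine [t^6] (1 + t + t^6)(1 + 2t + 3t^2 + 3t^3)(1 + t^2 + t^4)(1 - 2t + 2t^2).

9

(1 + t + t^6) has coefficients 1,1,0,0,0,0,1 for degrees 0…6.
(1 + 2t + 3t^2 + 3t^3) has coefficients 1,2,3,3,0,0,0 for degrees 0…6.
Multiplying by (1 + t^2 + t^4) gives running coefficients 1,2,4,5,4,5,3 for degrees 0…6.
Finally multiplying by (1 - 2t + 2t^2), the product of all factors after the first has coefficients 1,0,2,1,2,7,1 for degrees 0…6.
[t^6] = 1·1 + 1·7 + 1·1 = 9.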